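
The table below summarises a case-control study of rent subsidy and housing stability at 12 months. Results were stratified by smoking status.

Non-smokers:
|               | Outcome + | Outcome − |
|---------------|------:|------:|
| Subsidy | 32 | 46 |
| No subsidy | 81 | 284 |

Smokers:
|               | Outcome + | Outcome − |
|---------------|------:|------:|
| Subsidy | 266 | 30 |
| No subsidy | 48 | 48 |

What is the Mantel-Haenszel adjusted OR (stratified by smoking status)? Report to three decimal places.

OR_MH = Σ(aᵢdᵢ/nᵢ) / Σ(bᵢcᵢ/nᵢ), where nᵢ is the stratum total.
Stratum 1 (Non-smokers): n = 443; a·d/n = 32·284/443 = 20.5147; b·c/n = 46·81/443 = 8.4108
Stratum 2 (Smokers): n = 392; a·d/n = 266·48/392 = 32.5714; b·c/n = 30·48/392 = 3.6735
OR_MH = (20.5147 + 32.5714) / (8.4108 + 3.6735) = 53.0861 / 12.0843 = 4.39298

4.393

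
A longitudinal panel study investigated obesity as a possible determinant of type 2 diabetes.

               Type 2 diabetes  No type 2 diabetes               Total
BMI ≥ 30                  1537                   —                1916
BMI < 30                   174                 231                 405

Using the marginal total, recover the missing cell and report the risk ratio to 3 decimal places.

The missing cell is in the exposed row: 1916 − 1537 = 379.
So a = 1537, b = 379, c = 174, d = 231.
RR = [a/(a+b)] / [c/(c+d)] = (1537/1916) / (174/405) = 0.80219/0.42963 = 1.86717

1.867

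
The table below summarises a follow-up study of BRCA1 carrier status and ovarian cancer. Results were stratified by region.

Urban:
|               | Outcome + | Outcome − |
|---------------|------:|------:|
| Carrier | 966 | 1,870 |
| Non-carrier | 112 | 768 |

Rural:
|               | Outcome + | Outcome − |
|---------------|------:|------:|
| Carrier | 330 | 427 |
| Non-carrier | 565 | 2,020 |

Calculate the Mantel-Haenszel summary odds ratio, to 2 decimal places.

3.10

OR_MH = Σ(aᵢdᵢ/nᵢ) / Σ(bᵢcᵢ/nᵢ), where nᵢ is the stratum total.
Stratum 1 (Urban): n = 3716; a·d/n = 966·768/3716 = 199.6469; b·c/n = 1870·112/3716 = 56.3617
Stratum 2 (Rural): n = 3342; a·d/n = 330·2020/3342 = 199.4614; b·c/n = 427·565/3342 = 72.1888
OR_MH = (199.6469 + 199.4614) / (56.3617 + 72.1888) = 399.1083 / 128.5505 = 3.10468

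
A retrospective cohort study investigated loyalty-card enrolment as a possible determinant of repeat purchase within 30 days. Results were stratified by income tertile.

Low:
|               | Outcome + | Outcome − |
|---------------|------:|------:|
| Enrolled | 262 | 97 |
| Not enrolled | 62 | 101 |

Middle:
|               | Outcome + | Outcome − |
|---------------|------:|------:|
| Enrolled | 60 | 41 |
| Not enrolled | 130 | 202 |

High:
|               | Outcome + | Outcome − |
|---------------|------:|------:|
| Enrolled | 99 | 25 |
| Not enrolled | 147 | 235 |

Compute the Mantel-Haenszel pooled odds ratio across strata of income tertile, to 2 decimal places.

OR_MH = Σ(aᵢdᵢ/nᵢ) / Σ(bᵢcᵢ/nᵢ), where nᵢ is the stratum total.
Stratum 1 (Low): n = 522; a·d/n = 262·101/522 = 50.6935; b·c/n = 97·62/522 = 11.5211
Stratum 2 (Middle): n = 433; a·d/n = 60·202/433 = 27.9908; b·c/n = 41·130/433 = 12.3095
Stratum 3 (High): n = 506; a·d/n = 99·235/506 = 45.9783; b·c/n = 25·147/506 = 7.2628
OR_MH = (50.6935 + 27.9908 + 45.9783) / (11.5211 + 12.3095 + 7.2628) = 124.6625 / 31.0934 = 4.00929

4.01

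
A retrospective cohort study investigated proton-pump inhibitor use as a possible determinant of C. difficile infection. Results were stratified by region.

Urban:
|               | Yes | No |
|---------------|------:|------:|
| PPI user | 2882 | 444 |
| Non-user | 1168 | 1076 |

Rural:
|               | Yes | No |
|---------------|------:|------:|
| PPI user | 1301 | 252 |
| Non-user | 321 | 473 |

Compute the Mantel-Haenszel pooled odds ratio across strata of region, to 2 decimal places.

6.42

OR_MH = Σ(aᵢdᵢ/nᵢ) / Σ(bᵢcᵢ/nᵢ), where nᵢ is the stratum total.
Stratum 1 (Urban): n = 5570; a·d/n = 2882·1076/5570 = 556.7382; b·c/n = 444·1168/5570 = 93.1045
Stratum 2 (Rural): n = 2347; a·d/n = 1301·473/2347 = 262.1956; b·c/n = 252·321/2347 = 34.4661
OR_MH = (556.7382 + 262.1956) / (93.1045 + 34.4661) = 818.9338 / 127.5706 = 6.41945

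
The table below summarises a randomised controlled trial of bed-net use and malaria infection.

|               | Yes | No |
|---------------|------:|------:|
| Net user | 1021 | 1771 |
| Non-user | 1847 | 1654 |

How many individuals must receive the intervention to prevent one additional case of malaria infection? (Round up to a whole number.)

Risk in treated group = 1021/2792 = 0.36569; risk in control = 1847/3501 = 0.52756.
Absolute risk reduction = 0.52756 − 0.36569 = 0.16188
NNT = 1 / ARR = 1 / 0.16188 = 6.178 → round up → 7

7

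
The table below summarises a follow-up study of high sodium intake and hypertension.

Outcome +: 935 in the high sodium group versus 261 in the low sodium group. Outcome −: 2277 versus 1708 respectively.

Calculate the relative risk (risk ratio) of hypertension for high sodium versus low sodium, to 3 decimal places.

2.196

From the description: a = 935, b = 2277, c = 261, d = 1708.
Risk in exposed = 935/3212 = 0.29110; risk in unexposed = 261/1969 = 0.13255.
RR = 0.29110 / 0.13255 = 2.19605
The risk among the exposed is 2.20 times that among the unexposed.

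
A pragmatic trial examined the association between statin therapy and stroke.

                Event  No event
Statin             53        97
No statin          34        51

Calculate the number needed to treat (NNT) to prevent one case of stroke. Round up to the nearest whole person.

22

Risk in treated group = 53/150 = 0.35333; risk in control = 34/85 = 0.40000.
Absolute risk reduction = 0.40000 − 0.35333 = 0.04667
NNT = 1 / ARR = 1 / 0.04667 = 21.429 → round up → 22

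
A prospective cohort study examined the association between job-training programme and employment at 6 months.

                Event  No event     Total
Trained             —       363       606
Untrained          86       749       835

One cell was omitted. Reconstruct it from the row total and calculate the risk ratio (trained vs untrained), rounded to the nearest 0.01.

3.89

The missing cell is in the exposed row: 606 − 363 = 243.
So a = 243, b = 363, c = 86, d = 749.
RR = [a/(a+b)] / [c/(c+d)] = (243/606) / (86/835) = 0.40099/0.10299 = 3.89333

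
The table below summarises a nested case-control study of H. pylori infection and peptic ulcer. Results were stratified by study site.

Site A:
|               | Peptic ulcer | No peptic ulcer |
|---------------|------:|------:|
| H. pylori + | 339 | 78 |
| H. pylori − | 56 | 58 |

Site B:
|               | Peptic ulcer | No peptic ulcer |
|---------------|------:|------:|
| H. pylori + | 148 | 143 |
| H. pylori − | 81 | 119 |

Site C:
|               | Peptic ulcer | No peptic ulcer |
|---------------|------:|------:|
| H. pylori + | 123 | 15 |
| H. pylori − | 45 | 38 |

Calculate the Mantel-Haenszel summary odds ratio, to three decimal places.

2.697

OR_MH = Σ(aᵢdᵢ/nᵢ) / Σ(bᵢcᵢ/nᵢ), where nᵢ is the stratum total.
Stratum 1 (Site A): n = 531; a·d/n = 339·58/531 = 37.0282; b·c/n = 78·56/531 = 8.2260
Stratum 2 (Site B): n = 491; a·d/n = 148·119/491 = 35.8697; b·c/n = 143·81/491 = 23.5906
Stratum 3 (Site C): n = 221; a·d/n = 123·38/221 = 21.1493; b·c/n = 15·45/221 = 3.0543
OR_MH = (37.0282 + 35.8697 + 21.1493) / (8.2260 + 23.5906 + 3.0543) = 94.0472 / 34.8709 = 2.69701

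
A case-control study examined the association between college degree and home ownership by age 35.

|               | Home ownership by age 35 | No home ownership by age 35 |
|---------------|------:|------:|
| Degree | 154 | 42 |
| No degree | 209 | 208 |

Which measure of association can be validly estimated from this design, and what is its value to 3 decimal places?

3.649

Cells: a = 154, b = 42, c = 209, d = 208.
This is a case-control study: participants were sampled on outcome status, so risks in the source population cannot be estimated directly — relative risk is not valid here. The odds ratio is the appropriate measure.
OR = (a·d)/(b·c) = (154 × 208) / (42 × 209) = 32032 / 8778 = 3.64912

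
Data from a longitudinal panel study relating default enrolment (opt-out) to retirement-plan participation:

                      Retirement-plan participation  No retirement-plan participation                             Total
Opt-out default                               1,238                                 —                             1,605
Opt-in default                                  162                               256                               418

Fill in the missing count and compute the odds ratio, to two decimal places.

The missing cell is in the exposed row: 1605 − 1238 = 367.
So a = 1238, b = 367, c = 162, d = 256.
OR = (a·d)/(b·c) = (1238 × 256) / (367 × 162) = 316928 / 59454 = 5.33064

5.33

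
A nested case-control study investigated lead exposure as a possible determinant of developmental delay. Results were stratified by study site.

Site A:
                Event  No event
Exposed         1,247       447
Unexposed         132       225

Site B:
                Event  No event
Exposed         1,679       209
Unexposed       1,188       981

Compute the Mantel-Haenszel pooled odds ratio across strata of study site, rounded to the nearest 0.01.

OR_MH = Σ(aᵢdᵢ/nᵢ) / Σ(bᵢcᵢ/nᵢ), where nᵢ is the stratum total.
Stratum 1 (Site A): n = 2051; a·d/n = 1247·225/2051 = 136.7991; b·c/n = 447·132/2051 = 28.7684
Stratum 2 (Site B): n = 4057; a·d/n = 1679·981/4057 = 405.9894; b·c/n = 209·1188/4057 = 61.2009
OR_MH = (136.7991 + 405.9894) / (28.7684 + 61.2009) = 542.7885 / 89.9693 = 6.03304

6.03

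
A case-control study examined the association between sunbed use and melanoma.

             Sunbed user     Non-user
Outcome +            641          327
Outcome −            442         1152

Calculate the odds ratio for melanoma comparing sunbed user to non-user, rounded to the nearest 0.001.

5.109

Reading the table with exposure as columns: a = 641 (Sunbed user, case), b = 442 (Sunbed user, non-case), c = 327 (Non-user, case), d = 1152.
OR = (a·d)/(b·c) = (641 × 1152) / (442 × 327) = 738432 / 144534 = 5.10905
The odds of melanoma are about 5.11 times as high in the sunbed user group.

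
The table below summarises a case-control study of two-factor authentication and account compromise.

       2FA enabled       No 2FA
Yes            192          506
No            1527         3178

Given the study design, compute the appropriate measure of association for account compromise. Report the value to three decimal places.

0.790

Reading the table with exposure as columns: a = 192 (2FA enabled, case), b = 1527 (2FA enabled, non-case), c = 506 (No 2FA, case), d = 3178.
This is a case-control study: participants were sampled on outcome status, so risks in the source population cannot be estimated directly — relative risk is not valid here. The odds ratio is the appropriate measure.
OR = (a·d)/(b·c) = (192 × 3178) / (1527 × 506) = 610176 / 772662 = 0.78971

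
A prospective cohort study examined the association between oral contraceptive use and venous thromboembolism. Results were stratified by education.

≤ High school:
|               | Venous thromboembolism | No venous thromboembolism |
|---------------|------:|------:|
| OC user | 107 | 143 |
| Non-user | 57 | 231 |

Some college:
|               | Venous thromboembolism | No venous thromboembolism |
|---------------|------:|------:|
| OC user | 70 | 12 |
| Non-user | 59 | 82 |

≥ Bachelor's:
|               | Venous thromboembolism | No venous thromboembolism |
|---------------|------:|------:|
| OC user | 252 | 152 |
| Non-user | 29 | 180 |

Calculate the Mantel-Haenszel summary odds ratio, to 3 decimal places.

5.709

OR_MH = Σ(aᵢdᵢ/nᵢ) / Σ(bᵢcᵢ/nᵢ), where nᵢ is the stratum total.
Stratum 1 (≤ High school): n = 538; a·d/n = 107·231/538 = 45.9424; b·c/n = 143·57/538 = 15.1506
Stratum 2 (Some college): n = 223; a·d/n = 70·82/223 = 25.7399; b·c/n = 12·59/223 = 3.1749
Stratum 3 (≥ Bachelor's): n = 613; a·d/n = 252·180/613 = 73.9967; b·c/n = 152·29/613 = 7.1909
OR_MH = (45.9424 + 25.7399 + 73.9967) / (15.1506 + 3.1749 + 7.1909) = 145.6790 / 25.5163 = 5.70925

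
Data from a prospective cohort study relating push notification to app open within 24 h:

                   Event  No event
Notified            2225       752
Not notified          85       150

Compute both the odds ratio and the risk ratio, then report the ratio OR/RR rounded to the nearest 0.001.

Cells: a = 2225, b = 752, c = 85, d = 150.
OR = (2225·150)/(752·85) = 333750/63920 = 5.22137
Risk in exposed = 2225/2977 = 0.74740; risk in unexposed = 85/235 = 0.36170; RR = 2.06633
OR/RR = 5.22137 / 2.06633 = 2.52688
The outcome is not rare, so the OR lies further from 1 than the RR.

2.527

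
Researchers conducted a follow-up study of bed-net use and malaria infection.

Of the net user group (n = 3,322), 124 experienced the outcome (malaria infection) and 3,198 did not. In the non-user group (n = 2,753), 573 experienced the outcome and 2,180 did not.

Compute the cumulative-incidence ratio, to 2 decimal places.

0.18

From the description: a = 124, b = 3198, c = 573, d = 2180.
Risk in exposed = 124/3322 = 0.03733; risk in unexposed = 573/2753 = 0.20814.
RR = 0.03733 / 0.20814 = 0.17934
The risk is 82% lower among the exposed than among the unexposed.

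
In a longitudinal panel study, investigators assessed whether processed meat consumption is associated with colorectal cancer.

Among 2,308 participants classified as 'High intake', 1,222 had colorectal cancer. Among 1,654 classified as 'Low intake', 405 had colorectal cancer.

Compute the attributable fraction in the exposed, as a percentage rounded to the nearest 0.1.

From the description: a = 1222, b = 1086, c = 405, d = 1249.
Risk in exposed = 1222/2308 = 0.52946; risk in unexposed = 405/1654 = 0.24486.
RR = 0.52946/0.24486 = 2.16230
AR% = (RR − 1)/RR × 100 = (2.16230 − 1)/2.16230 × 100 = 53.7529%

53.8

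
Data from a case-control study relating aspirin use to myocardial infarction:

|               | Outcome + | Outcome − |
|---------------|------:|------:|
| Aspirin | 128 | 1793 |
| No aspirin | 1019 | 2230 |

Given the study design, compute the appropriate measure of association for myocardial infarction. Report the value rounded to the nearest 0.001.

0.156

Cells: a = 128, b = 1793, c = 1019, d = 2230.
This is a case-control study: participants were sampled on outcome status, so risks in the source population cannot be estimated directly — relative risk is not valid here. The odds ratio is the appropriate measure.
OR = (a·d)/(b·c) = (128 × 2230) / (1793 × 1019) = 285440 / 1827067 = 0.15623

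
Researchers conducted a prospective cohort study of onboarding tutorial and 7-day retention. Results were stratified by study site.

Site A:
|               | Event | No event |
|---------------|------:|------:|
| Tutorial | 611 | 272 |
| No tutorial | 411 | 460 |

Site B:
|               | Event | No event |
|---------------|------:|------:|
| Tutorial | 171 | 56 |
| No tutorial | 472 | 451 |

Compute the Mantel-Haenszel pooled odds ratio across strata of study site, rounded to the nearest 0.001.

OR_MH = Σ(aᵢdᵢ/nᵢ) / Σ(bᵢcᵢ/nᵢ), where nᵢ is the stratum total.
Stratum 1 (Site A): n = 1754; a·d/n = 611·460/1754 = 160.2395; b·c/n = 272·411/1754 = 63.7355
Stratum 2 (Site B): n = 1150; a·d/n = 171·451/1150 = 67.0617; b·c/n = 56·472/1150 = 22.9843
OR_MH = (160.2395 + 67.0617) / (63.7355 + 22.9843) = 227.3012 / 86.7198 = 2.62110

2.621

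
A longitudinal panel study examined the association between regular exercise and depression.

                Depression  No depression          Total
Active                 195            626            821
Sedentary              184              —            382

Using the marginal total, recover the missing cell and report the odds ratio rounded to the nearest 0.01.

0.34

The missing cell is in the unexposed row: 382 − 184 = 198.
So a = 195, b = 626, c = 184, d = 198.
OR = (a·d)/(b·c) = (195 × 198) / (626 × 184) = 38610 / 115184 = 0.33520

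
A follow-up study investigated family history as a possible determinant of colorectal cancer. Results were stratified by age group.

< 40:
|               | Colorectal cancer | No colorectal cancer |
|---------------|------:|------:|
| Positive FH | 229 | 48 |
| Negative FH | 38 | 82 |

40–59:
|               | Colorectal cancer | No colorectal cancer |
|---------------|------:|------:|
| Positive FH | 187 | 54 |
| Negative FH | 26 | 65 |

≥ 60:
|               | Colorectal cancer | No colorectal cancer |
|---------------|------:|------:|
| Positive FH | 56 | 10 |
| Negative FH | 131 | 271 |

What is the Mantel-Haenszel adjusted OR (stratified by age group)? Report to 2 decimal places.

OR_MH = Σ(aᵢdᵢ/nᵢ) / Σ(bᵢcᵢ/nᵢ), where nᵢ is the stratum total.
Stratum 1 (< 40): n = 397; a·d/n = 229·82/397 = 47.2997; b·c/n = 48·38/397 = 4.5945
Stratum 2 (40–59): n = 332; a·d/n = 187·65/332 = 36.6114; b·c/n = 54·26/332 = 4.2289
Stratum 3 (≥ 60): n = 468; a·d/n = 56·271/468 = 32.4274; b·c/n = 10·131/468 = 2.7991
OR_MH = (47.2997 + 36.6114 + 32.4274) / (4.5945 + 4.2289 + 2.7991) = 116.3385 / 11.6225 = 10.00975

10.01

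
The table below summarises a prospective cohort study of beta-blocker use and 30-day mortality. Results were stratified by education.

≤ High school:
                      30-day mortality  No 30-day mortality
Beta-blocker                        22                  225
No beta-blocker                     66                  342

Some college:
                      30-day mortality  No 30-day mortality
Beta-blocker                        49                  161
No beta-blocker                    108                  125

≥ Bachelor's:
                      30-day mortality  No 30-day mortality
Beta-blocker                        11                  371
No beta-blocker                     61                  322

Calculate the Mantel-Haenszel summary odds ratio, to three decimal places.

0.327

OR_MH = Σ(aᵢdᵢ/nᵢ) / Σ(bᵢcᵢ/nᵢ), where nᵢ is the stratum total.
Stratum 1 (≤ High school): n = 655; a·d/n = 22·342/655 = 11.4870; b·c/n = 225·66/655 = 22.6718
Stratum 2 (Some college): n = 443; a·d/n = 49·125/443 = 13.8262; b·c/n = 161·108/443 = 39.2506
Stratum 3 (≥ Bachelor's): n = 765; a·d/n = 11·322/765 = 4.6301; b·c/n = 371·61/765 = 29.5830
OR_MH = (11.4870 + 13.8262 + 4.6301) / (22.6718 + 39.2506 + 29.5830) = 29.9433 / 91.5053 = 0.32723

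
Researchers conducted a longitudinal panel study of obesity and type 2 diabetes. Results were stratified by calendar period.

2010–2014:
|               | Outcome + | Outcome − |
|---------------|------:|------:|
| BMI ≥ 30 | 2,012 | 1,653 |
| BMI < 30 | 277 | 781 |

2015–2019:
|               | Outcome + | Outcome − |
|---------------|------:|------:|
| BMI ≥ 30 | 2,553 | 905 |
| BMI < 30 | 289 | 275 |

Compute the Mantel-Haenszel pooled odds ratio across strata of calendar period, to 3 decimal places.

3.132

OR_MH = Σ(aᵢdᵢ/nᵢ) / Σ(bᵢcᵢ/nᵢ), where nᵢ is the stratum total.
Stratum 1 (2010–2014): n = 4723; a·d/n = 2012·781/4723 = 332.7063; b·c/n = 1653·277/4723 = 96.9471
Stratum 2 (2015–2019): n = 4022; a·d/n = 2553·275/4022 = 174.5587; b·c/n = 905·289/4022 = 65.0286
OR_MH = (332.7063 + 174.5587) / (96.9471 + 65.0286) = 507.2650 / 161.9757 = 3.13174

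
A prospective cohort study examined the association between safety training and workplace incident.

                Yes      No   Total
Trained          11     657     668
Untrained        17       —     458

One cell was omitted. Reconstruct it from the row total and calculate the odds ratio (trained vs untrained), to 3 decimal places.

0.434

The missing cell is in the unexposed row: 458 − 17 = 441.
So a = 11, b = 657, c = 17, d = 441.
OR = (a·d)/(b·c) = (11 × 441) / (657 × 17) = 4851 / 11169 = 0.43433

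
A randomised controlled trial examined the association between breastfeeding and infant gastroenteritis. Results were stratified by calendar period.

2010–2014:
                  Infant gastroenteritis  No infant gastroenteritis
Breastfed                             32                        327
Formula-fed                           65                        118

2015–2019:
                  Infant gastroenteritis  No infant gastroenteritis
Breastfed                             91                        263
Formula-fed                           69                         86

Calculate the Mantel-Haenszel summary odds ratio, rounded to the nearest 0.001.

OR_MH = Σ(aᵢdᵢ/nᵢ) / Σ(bᵢcᵢ/nᵢ), where nᵢ is the stratum total.
Stratum 1 (2010–2014): n = 542; a·d/n = 32·118/542 = 6.9668; b·c/n = 327·65/542 = 39.2159
Stratum 2 (2015–2019): n = 509; a·d/n = 91·86/509 = 15.3752; b·c/n = 263·69/509 = 35.6523
OR_MH = (6.9668 + 15.3752) / (39.2159 + 35.6523) = 22.3420 / 74.8681 = 0.29842

0.298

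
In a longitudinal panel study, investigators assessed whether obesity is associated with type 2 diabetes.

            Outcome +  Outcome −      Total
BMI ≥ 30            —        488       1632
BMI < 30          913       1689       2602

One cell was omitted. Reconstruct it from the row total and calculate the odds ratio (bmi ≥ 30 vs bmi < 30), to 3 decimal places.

The missing cell is in the exposed row: 1632 − 488 = 1144.
So a = 1144, b = 488, c = 913, d = 1689.
OR = (a·d)/(b·c) = (1144 × 1689) / (488 × 913) = 1932216 / 445544 = 4.33676

4.337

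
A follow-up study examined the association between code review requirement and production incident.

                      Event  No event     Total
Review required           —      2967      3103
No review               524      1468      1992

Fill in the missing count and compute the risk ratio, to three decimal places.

The missing cell is in the exposed row: 3103 − 2967 = 136.
So a = 136, b = 2967, c = 524, d = 1468.
RR = [a/(a+b)] / [c/(c+d)] = (136/3103) / (524/1992) = 0.04383/0.26305 = 0.16662

0.167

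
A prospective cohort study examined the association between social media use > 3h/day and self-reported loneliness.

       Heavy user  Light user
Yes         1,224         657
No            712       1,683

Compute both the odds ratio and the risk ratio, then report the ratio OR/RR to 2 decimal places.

Reading the table with exposure as columns: a = 1224 (Heavy user, case), b = 712 (Heavy user, non-case), c = 657 (Light user, case), d = 1683.
OR = (1224·1683)/(712·657) = 2059992/467784 = 4.40372
Risk in exposed = 1224/1936 = 0.63223; risk in unexposed = 657/2340 = 0.28077; RR = 2.25178
OR/RR = 4.40372 / 2.25178 = 1.95566
The outcome is not rare, so the OR lies further from 1 than the RR.

1.96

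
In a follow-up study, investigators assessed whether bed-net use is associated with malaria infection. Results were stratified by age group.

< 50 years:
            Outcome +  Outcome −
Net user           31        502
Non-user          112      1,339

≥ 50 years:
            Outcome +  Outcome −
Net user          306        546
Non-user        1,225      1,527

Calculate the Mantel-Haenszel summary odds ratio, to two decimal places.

0.70

OR_MH = Σ(aᵢdᵢ/nᵢ) / Σ(bᵢcᵢ/nᵢ), where nᵢ is the stratum total.
Stratum 1 (< 50 years): n = 1984; a·d/n = 31·1339/1984 = 20.9219; b·c/n = 502·112/1984 = 28.3387
Stratum 2 (≥ 50 years): n = 3604; a·d/n = 306·1527/3604 = 129.6509; b·c/n = 546·1225/3604 = 185.5855
OR_MH = (20.9219 + 129.6509) / (28.3387 + 185.5855) = 150.5728 / 213.9242 = 0.70386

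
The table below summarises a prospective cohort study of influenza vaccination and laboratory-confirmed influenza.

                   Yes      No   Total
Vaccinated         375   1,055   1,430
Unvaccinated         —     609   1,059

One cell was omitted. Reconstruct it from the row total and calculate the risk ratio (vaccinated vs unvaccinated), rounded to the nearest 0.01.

0.62

The missing cell is in the unexposed row: 1059 − 609 = 450.
So a = 375, b = 1055, c = 450, d = 609.
RR = [a/(a+b)] / [c/(c+d)] = (375/1430) / (450/1059) = 0.26224/0.42493 = 0.61713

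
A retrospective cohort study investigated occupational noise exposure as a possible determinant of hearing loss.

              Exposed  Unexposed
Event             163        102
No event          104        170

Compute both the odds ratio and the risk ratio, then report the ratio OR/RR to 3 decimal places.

1.605

Reading the table with exposure as columns: a = 163 (Exposed, case), b = 104 (Exposed, non-case), c = 102 (Unexposed, case), d = 170.
OR = (163·170)/(104·102) = 27710/10608 = 2.61218
Risk in exposed = 163/267 = 0.61049; risk in unexposed = 102/272 = 0.37500; RR = 1.62797
OR/RR = 2.61218 / 1.62797 = 1.60457
The outcome is not rare, so the OR lies further from 1 than the RR.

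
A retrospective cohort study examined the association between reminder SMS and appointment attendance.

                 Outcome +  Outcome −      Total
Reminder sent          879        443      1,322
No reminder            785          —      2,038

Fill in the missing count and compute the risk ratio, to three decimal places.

1.726

The missing cell is in the unexposed row: 2038 − 785 = 1253.
So a = 879, b = 443, c = 785, d = 1253.
RR = [a/(a+b)] / [c/(c+d)] = (879/1322) / (785/2038) = 0.66490/0.38518 = 1.72620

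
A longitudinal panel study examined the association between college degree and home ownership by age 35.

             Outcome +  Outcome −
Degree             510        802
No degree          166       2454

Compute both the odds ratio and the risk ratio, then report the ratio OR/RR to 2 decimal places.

Cells: a = 510, b = 802, c = 166, d = 2454.
OR = (510·2454)/(802·166) = 1251540/133132 = 9.40075
Risk in exposed = 510/1312 = 0.38872; risk in unexposed = 166/2620 = 0.06336; RR = 6.13521
OR/RR = 9.40075 / 6.13521 = 1.53226
The outcome is not rare, so the OR lies further from 1 than the RR.

1.53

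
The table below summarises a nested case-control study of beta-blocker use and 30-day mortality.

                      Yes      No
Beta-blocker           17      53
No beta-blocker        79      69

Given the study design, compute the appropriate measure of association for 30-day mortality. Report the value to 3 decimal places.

0.280

Cells: a = 17, b = 53, c = 79, d = 69.
This is a nested case-control study: participants were sampled on outcome status, so risks in the source population cannot be estimated directly — relative risk is not valid here. The odds ratio is the appropriate measure.
OR = (a·d)/(b·c) = (17 × 69) / (53 × 79) = 1173 / 4187 = 0.28015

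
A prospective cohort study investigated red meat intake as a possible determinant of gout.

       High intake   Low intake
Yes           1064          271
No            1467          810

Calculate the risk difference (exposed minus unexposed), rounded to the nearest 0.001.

0.170

Reading the table with exposure as columns: a = 1064 (High intake, case), b = 1467 (High intake, non-case), c = 271 (Low intake, case), d = 810.
Risk in exposed = 1064/2531 = 0.420387; risk in unexposed = 271/1081 = 0.250694.
Risk difference = 0.420387 − 0.250694 = 0.169693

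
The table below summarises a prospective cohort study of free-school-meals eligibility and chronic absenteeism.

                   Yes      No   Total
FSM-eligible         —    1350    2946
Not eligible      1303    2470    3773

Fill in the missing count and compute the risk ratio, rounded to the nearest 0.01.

1.57

The missing cell is in the exposed row: 2946 − 1350 = 1596.
So a = 1596, b = 1350, c = 1303, d = 2470.
RR = [a/(a+b)] / [c/(c+d)] = (1596/2946) / (1303/3773) = 0.54175/0.34535 = 1.56871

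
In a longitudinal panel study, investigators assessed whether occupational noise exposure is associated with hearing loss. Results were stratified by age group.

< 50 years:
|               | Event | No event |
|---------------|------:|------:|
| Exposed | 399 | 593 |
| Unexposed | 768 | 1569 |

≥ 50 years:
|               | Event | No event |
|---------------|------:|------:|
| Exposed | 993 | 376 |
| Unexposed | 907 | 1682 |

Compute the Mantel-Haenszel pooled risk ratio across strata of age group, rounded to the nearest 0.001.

1.713

RR_MH = Σ(aᵢ·n₀ᵢ/nᵢ) / Σ(cᵢ·n₁ᵢ/nᵢ), with n₁ᵢ = aᵢ+bᵢ (exposed), n₀ᵢ = cᵢ+dᵢ (unexposed), nᵢ = n₁ᵢ+n₀ᵢ.
Stratum 1 (< 50 years): n₁ = 992, n₀ = 2337, n = 3329; a·n₀/n = 399·2337/3329 = 280.1030; c·n₁/n = 768·992/3329 = 228.8543
Stratum 2 (≥ 50 years): n₁ = 1369, n₀ = 2589, n = 3958; a·n₀/n = 993·2589/3958 = 649.5394; c·n₁/n = 907·1369/3958 = 313.7148
RR_MH = (280.1030 + 649.5394) / (228.8543 + 313.7148) = 929.6424 / 542.5691 = 1.71341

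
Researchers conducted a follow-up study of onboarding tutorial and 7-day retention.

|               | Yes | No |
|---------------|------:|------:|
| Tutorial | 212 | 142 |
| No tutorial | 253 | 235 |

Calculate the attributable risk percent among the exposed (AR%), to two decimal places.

Cells: a = 212, b = 142, c = 253, d = 235.
Risk in exposed = 212/354 = 0.59887; risk in unexposed = 253/488 = 0.51844.
RR = 0.59887/0.51844 = 1.15513
AR% = (RR − 1)/RR × 100 = (1.15513 − 1)/1.15513 × 100 = 13.4299%

13.43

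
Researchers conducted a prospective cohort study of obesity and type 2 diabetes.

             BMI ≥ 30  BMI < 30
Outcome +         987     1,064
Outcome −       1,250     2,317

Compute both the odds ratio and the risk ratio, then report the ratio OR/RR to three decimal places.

Reading the table with exposure as columns: a = 987 (BMI ≥ 30, case), b = 1250 (BMI ≥ 30, non-case), c = 1064 (BMI < 30, case), d = 2317.
OR = (987·2317)/(1250·1064) = 2286879/1330000 = 1.71946
Risk in exposed = 987/2237 = 0.44122; risk in unexposed = 1064/3381 = 0.31470; RR = 1.40202
OR/RR = 1.71946 / 1.40202 = 1.22641
The outcome is not rare, so the OR lies further from 1 than the RR.

1.226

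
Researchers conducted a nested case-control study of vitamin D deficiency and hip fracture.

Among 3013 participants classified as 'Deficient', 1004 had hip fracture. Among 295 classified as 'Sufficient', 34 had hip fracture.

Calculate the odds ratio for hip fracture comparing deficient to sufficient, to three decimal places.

From the description: a = 1004, b = 2009, c = 34, d = 261.
OR = (a·d)/(b·c) = (1004 × 261) / (2009 × 34) = 262044 / 68306 = 3.83632
The odds of hip fracture are about 3.84 times as high in the deficient group.

3.836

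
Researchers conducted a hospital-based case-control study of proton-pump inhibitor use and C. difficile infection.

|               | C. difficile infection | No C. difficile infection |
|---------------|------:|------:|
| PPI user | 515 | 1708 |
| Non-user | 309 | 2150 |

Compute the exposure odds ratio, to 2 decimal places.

Cells: a = 515, b = 1708, c = 309, d = 2150.
OR = (a·d)/(b·c) = (515 × 2150) / (1708 × 309) = 1107250 / 527772 = 2.09797
The odds of C. difficile infection are about 2.10 times as high in the ppi user group.

2.10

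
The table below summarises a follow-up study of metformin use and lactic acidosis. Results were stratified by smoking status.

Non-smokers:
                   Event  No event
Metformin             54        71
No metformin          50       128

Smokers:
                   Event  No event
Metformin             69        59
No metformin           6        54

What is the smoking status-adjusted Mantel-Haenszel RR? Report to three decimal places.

2.175

RR_MH = Σ(aᵢ·n₀ᵢ/nᵢ) / Σ(cᵢ·n₁ᵢ/nᵢ), with n₁ᵢ = aᵢ+bᵢ (exposed), n₀ᵢ = cᵢ+dᵢ (unexposed), nᵢ = n₁ᵢ+n₀ᵢ.
Stratum 1 (Non-smokers): n₁ = 125, n₀ = 178, n = 303; a·n₀/n = 54·178/303 = 31.7228; c·n₁/n = 50·125/303 = 20.6271
Stratum 2 (Smokers): n₁ = 128, n₀ = 60, n = 188; a·n₀/n = 69·60/188 = 22.0213; c·n₁/n = 6·128/188 = 4.0851
RR_MH = (31.7228 + 22.0213) / (20.6271 + 4.0851) = 53.7440 / 24.7122 = 2.17480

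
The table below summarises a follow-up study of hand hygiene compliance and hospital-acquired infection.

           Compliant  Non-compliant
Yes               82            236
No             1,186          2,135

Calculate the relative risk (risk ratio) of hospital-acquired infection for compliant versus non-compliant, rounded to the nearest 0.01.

Reading the table with exposure as columns: a = 82 (Compliant, case), b = 1186 (Compliant, non-case), c = 236 (Non-compliant, case), d = 2135.
Risk in exposed = 82/1268 = 0.06467; risk in unexposed = 236/2371 = 0.09954.
RR = 0.06467 / 0.09954 = 0.64970
The risk is 35% lower among the exposed than among the unexposed.

0.65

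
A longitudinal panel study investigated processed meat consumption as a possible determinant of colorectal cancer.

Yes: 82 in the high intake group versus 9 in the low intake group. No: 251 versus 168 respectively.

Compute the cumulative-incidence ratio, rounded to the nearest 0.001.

4.843

From the description: a = 82, b = 251, c = 9, d = 168.
Risk in exposed = 82/333 = 0.24625; risk in unexposed = 9/177 = 0.05085.
RR = 0.24625 / 0.05085 = 4.84284
The risk among the exposed is 4.84 times that among the unexposed.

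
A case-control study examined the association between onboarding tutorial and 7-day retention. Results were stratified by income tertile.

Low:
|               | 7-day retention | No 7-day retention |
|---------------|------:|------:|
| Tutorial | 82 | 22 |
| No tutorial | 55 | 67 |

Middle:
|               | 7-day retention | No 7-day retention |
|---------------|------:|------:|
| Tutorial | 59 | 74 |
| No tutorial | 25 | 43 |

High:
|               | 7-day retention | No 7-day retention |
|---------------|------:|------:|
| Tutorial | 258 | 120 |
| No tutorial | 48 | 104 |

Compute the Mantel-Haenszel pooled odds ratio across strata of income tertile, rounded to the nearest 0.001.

OR_MH = Σ(aᵢdᵢ/nᵢ) / Σ(bᵢcᵢ/nᵢ), where nᵢ is the stratum total.
Stratum 1 (Low): n = 226; a·d/n = 82·67/226 = 24.3097; b·c/n = 22·55/226 = 5.3540
Stratum 2 (Middle): n = 201; a·d/n = 59·43/201 = 12.6219; b·c/n = 74·25/201 = 9.2040
Stratum 3 (High): n = 530; a·d/n = 258·104/530 = 50.6264; b·c/n = 120·48/530 = 10.8679
OR_MH = (24.3097 + 12.6219 + 50.6264) / (5.3540 + 9.2040 + 10.8679) = 87.5580 / 25.4259 = 3.44366

3.444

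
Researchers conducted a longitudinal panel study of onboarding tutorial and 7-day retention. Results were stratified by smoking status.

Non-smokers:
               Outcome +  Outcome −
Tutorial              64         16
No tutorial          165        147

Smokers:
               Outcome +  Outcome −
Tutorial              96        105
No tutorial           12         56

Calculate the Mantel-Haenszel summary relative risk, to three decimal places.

RR_MH = Σ(aᵢ·n₀ᵢ/nᵢ) / Σ(cᵢ·n₁ᵢ/nᵢ), with n₁ᵢ = aᵢ+bᵢ (exposed), n₀ᵢ = cᵢ+dᵢ (unexposed), nᵢ = n₁ᵢ+n₀ᵢ.
Stratum 1 (Non-smokers): n₁ = 80, n₀ = 312, n = 392; a·n₀/n = 64·312/392 = 50.9388; c·n₁/n = 165·80/392 = 33.6735
Stratum 2 (Smokers): n₁ = 201, n₀ = 68, n = 269; a·n₀/n = 96·68/269 = 24.2677; c·n₁/n = 12·201/269 = 8.9665
RR_MH = (50.9388 + 24.2677) / (33.6735 + 8.9665) = 75.2064 / 42.6400 = 1.76375

1.764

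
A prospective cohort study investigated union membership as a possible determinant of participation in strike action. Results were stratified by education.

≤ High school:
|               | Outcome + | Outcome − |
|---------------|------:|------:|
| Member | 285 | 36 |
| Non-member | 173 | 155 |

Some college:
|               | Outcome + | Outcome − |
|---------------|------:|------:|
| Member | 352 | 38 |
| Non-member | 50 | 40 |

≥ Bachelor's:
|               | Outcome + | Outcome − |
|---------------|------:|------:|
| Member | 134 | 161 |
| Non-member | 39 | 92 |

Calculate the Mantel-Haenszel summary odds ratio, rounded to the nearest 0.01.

4.47

OR_MH = Σ(aᵢdᵢ/nᵢ) / Σ(bᵢcᵢ/nᵢ), where nᵢ is the stratum total.
Stratum 1 (≤ High school): n = 649; a·d/n = 285·155/649 = 68.0663; b·c/n = 36·173/649 = 9.5963
Stratum 2 (Some college): n = 480; a·d/n = 352·40/480 = 29.3333; b·c/n = 38·50/480 = 3.9583
Stratum 3 (≥ Bachelor's): n = 426; a·d/n = 134·92/426 = 28.9390; b·c/n = 161·39/426 = 14.7394
OR_MH = (68.0663 + 29.3333 + 28.9390) / (9.5963 + 3.9583 + 14.7394) = 126.3386 / 28.2941 = 4.46520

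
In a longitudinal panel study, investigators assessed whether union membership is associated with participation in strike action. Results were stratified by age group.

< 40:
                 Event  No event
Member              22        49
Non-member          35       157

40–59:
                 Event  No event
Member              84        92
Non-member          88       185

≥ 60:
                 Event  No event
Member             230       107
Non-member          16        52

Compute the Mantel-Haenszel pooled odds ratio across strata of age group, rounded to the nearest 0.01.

OR_MH = Σ(aᵢdᵢ/nᵢ) / Σ(bᵢcᵢ/nᵢ), where nᵢ is the stratum total.
Stratum 1 (< 40): n = 263; a·d/n = 22·157/263 = 13.1331; b·c/n = 49·35/263 = 6.5209
Stratum 2 (40–59): n = 449; a·d/n = 84·185/449 = 34.6102; b·c/n = 92·88/449 = 18.0312
Stratum 3 (≥ 60): n = 405; a·d/n = 230·52/405 = 29.5309; b·c/n = 107·16/405 = 4.2272
OR_MH = (13.1331 + 34.6102 + 29.5309) / (6.5209 + 18.0312 + 4.2272) = 77.2742 / 28.7793 = 2.68507

2.69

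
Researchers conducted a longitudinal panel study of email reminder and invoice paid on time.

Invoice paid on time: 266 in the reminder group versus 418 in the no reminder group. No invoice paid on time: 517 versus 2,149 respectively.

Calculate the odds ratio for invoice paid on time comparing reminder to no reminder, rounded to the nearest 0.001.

From the description: a = 266, b = 517, c = 418, d = 2149.
OR = (a·d)/(b·c) = (266 × 2149) / (517 × 418) = 571634 / 216106 = 2.64516
The odds of invoice paid on time are about 2.65 times as high in the reminder group.

2.645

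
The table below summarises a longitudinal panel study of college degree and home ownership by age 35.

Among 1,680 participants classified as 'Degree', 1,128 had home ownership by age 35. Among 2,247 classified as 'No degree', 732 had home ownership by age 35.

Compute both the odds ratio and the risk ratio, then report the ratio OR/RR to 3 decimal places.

From the description: a = 1128, b = 552, c = 732, d = 1515.
OR = (1128·1515)/(552·732) = 1708920/404064 = 4.22933
Risk in exposed = 1128/1680 = 0.67143; risk in unexposed = 732/2247 = 0.32577; RR = 2.06107
OR/RR = 4.22933 / 2.06107 = 2.05201
The outcome is not rare, so the OR lies further from 1 than the RR.

2.052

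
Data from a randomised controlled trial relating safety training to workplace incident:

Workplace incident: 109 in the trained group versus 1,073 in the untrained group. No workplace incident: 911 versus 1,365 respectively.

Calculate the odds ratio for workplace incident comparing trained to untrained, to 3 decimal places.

From the description: a = 109, b = 911, c = 1073, d = 1365.
OR = (a·d)/(b·c) = (109 × 1365) / (911 × 1073) = 148785 / 977503 = 0.15221
Exposure is associated with lower odds of workplace incident (OR = 0.15 < 1).

0.152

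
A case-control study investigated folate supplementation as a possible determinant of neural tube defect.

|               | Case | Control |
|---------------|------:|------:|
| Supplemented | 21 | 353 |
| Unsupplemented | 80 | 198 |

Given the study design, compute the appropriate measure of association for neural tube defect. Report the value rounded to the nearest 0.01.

Cells: a = 21, b = 353, c = 80, d = 198.
This is a case-control study: participants were sampled on outcome status, so risks in the source population cannot be estimated directly — relative risk is not valid here. The odds ratio is the appropriate measure.
OR = (a·d)/(b·c) = (21 × 198) / (353 × 80) = 4158 / 28240 = 0.14724

0.15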